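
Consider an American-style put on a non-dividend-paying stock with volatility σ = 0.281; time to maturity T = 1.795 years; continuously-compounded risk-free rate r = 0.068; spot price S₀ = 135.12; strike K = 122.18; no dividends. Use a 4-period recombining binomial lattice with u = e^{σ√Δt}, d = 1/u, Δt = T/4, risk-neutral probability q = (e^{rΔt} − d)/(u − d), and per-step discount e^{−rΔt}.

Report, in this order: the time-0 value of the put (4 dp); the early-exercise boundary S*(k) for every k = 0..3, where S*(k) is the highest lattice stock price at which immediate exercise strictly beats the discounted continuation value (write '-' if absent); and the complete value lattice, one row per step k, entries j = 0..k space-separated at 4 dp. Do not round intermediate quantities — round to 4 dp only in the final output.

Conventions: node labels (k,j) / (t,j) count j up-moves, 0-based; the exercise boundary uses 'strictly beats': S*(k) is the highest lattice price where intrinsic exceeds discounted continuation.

Δt=0.44875, u=1.20712, d=0.82842, q=0.53490, disc=e^(-rΔt)=0.96995
k=4 terminal: V=max(K-S,0) → 58.5421 29.4505 0.0000 0.0000 0.0000
k=3: j=0 S=76.8187 intr=45.3613 cont=41.6893 V=45.3613[EX]; j=1 S=111.9357 intr=10.2443 cont=13.2858 V=13.2858[hold]; j=2 S=163.1062 intr=0.0000 cont=0.0000 V=0.0000[hold]; j=3 S=237.6690 intr=0.0000 cont=0.0000 V=0.0000[hold]  S*(3)=76.8187
k=2: j=0 S=92.7295 intr=29.4505 cont=27.3566 V=29.4505[EX]; j=1 S=135.1200 intr=0.0000 cont=5.9936 V=5.9936[hold]; j=2 S=196.8890 intr=0.0000 cont=0.0000 V=0.0000[hold]  S*(2)=92.7295
k=1: j=0 S=111.9357 intr=10.2443 cont=16.3954 V=16.3954[hold]; j=1 S=163.1062 intr=0.0000 cont=2.7038 V=2.7038[hold]  S*(1)=-
k=0: j=0 S=135.1200 intr=0.0000 cont=8.7992 V=8.7992[hold]  S*(0)=-

price = 8.7992
boundary = - - 92.7295 76.8187
tree:
8.7992
16.3954 2.7038
29.4505 5.9936 0.0000
45.3613 13.2858 0.0000 0.0000
58.5421 29.4505 0.0000 0.0000 0.0000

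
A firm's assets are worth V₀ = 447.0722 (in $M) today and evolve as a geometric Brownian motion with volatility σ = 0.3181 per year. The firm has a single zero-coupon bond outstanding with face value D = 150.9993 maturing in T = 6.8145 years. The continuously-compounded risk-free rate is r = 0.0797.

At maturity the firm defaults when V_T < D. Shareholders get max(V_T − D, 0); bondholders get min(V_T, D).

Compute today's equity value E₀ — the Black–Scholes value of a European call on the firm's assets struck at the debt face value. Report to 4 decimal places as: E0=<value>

With assets at 447.0722 and a single debt payment of 150.9993 at 6.8145 years:
d₁ = [ln(V₀/D) + (r + σ²/2)T] / (σ√T)
   = [ln(447.0722/150.9993) + (0.0797 + 0.5·0.3181²)·6.8145] / (0.3181·√6.8145)
   = [1.085445 + 0.887887] / 0.830387 = 2.376400
d₂ = d₁ − σ√T = 2.376400 − 0.830387 = 1.546013
N(d₁) = 0.991259,  N(d₂) = 0.938949,  e^(−rT) = 0.580935
E₀ = V₀·N(d₁) − D·e^(−rT)·N(d₂)
   = 447.0722·0.991259 − 150.9993·0.580935·0.938949 = 360.798808

E0=360.7988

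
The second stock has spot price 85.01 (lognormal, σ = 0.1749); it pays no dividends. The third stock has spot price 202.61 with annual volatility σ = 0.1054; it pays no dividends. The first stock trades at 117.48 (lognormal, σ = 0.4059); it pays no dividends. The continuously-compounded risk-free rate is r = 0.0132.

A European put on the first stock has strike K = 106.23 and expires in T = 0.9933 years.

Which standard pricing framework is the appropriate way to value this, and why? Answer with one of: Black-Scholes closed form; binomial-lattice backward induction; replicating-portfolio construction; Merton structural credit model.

framework: Black-Scholes closed form

Key observation: the instrument is a plain European put (strike 106.23) on a lognormal asset; the exact continuous-time formula applies directly.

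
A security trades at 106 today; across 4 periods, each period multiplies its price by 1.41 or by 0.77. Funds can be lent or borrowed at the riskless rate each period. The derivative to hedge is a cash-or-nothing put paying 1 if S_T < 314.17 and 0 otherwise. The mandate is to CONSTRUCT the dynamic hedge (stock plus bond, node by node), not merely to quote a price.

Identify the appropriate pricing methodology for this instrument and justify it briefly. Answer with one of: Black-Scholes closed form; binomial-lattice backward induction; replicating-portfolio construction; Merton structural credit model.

framework: replicating-portfolio construction

Key observation: the deliverable is the dynamic trading strategy on the 4-step tree (spot 106, moves 1.41 and 0.77), so the valuation must go through the node-by-node replicating-portfolio solve.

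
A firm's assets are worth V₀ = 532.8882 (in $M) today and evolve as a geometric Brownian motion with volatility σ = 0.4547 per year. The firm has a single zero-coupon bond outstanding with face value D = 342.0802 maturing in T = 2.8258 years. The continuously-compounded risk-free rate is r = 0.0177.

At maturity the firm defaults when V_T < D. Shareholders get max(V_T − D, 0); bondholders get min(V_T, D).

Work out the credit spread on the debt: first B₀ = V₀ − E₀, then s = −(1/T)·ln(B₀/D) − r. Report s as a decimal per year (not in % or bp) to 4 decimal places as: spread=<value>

spread=0.0563

Equity is a call on the firm's assets struck at D = 342.0802:
d₁ = [ln(V₀/D) + (r + σ²/2)T] / (σ√T)
   = [ln(532.8882/342.0802) + (0.0177 + 0.5·0.4547²)·2.8258] / (0.4547·√2.8258)
   = [0.443266 + 0.342137] / 0.764356 = 1.027536
d₂ = d₁ − σ√T = 1.027536 − 0.764356 = 0.263180
N(d₁) = 0.847916,  N(d₂) = 0.603794,  e^(−rT) = 0.951214
E₀ = V₀·N(d₁) − D·e^(−rT)·N(d₂)
   = 532.8882·0.847916 − 342.0802·0.951214·0.603794 = 255.375031
B₀ = V₀ − E₀ = 532.8882 − 255.375031 = 277.513169
spread = −(1/T)·ln(B₀/D) − r = −(1/2.8258)·ln(277.513169/342.0802) − 0.0177 = 0.05632393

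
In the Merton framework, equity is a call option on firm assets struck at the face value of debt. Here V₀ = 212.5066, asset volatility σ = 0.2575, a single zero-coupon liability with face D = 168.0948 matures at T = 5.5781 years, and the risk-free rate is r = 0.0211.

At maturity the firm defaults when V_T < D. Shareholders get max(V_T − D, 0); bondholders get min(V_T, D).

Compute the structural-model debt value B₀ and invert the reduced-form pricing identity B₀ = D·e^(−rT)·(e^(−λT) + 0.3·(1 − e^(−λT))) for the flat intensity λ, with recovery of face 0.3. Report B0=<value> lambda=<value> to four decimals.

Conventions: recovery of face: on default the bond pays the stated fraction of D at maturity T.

B0=130.9779 lambda=0.0348

Apply the equity-as-call identities (strike 168.0948, horizon 5.5781 years):
d₁ = [ln(V₀/D) + (r + σ²/2)T] / (σ√T)
   = [ln(212.5066/168.0948) + (0.0211 + 0.5·0.2575²)·5.5781] / (0.2575·√5.5781)
   = [0.234445 + 0.302629] / 0.608164 = 0.883108
d₂ = d₁ − σ√T = 0.883108 − 0.608164 = 0.274945
N(d₁) = 0.811411,  N(d₂) = 0.608321,  e^(−rT) = 0.888965
E₀ = V₀·N(d₁) − D·e^(−rT)·N(d₂)
   = 212.5066·0.811411 − 168.0948·0.888965·0.608321 = 81.528667
B₀ = V₀ − E₀ = 212.5066 − 81.528667 = 130.977933
e^(−λT) = (B₀·e^(rT)/D − 0.3)/(1 − 0.3) = (130.9779·1.124904/168.0948 − 0.3)/0.7 = 0.82359270
λ = −ln(0.82359270)/5.5781 = 0.034793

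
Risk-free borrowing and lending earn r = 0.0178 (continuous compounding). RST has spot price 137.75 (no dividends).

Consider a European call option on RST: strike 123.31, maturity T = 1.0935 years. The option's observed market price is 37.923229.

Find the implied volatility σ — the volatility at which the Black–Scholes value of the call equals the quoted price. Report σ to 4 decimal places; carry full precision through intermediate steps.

At σ = 0.5404 the Black–Scholes value reproduces the quote:
σ√T = 0.5404·√1.0935 = 0.565099
d₁ = (ln(S/K) + (r+σ²/2)T) / (σ√T) = (ln(137.75/123.31) + (0.0178+0.5404²/2)·1.0935) / 0.565099 = (0.110739 + 0.179133) / 0.565099 = 0.512957
d₂ = d₁ − σ√T = 0.512957 − 0.565099 = -0.052142
e^{−rT} = 0.980724
N(d₁) = 0.696009,  N(d₂) = 0.479208
V = S·N(d₁) − K·e^{−rT}·N(d₂) = 95.875298 − 57.952070 = 37.923229 (equal to the quote); since ∂V/∂σ > 0 for all σ, the implied volatility is unique

sigma = 0.5404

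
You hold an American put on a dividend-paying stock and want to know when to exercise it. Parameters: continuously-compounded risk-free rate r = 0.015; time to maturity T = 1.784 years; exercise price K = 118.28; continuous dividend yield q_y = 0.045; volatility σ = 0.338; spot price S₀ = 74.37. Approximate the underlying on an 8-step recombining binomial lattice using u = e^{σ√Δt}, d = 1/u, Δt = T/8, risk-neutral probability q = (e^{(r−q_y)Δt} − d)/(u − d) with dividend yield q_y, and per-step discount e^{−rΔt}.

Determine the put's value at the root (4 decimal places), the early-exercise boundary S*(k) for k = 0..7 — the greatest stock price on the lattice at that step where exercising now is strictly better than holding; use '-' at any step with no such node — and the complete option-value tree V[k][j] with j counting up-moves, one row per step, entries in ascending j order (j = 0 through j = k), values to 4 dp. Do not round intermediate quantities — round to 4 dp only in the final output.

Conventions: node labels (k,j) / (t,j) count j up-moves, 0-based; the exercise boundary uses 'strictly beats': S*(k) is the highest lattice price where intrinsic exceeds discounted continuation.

price = 49.1709
boundary = - - - - - 33.4813 28.5419 33.4813
tree:
49.1709
57.3239 39.1432
65.2419 47.6584 28.5770
72.5685 56.3913 36.8793 18.2020
79.0912 64.7995 46.0931 25.4044 9.1510
84.7987 72.4119 55.5807 34.3391 14.1982 2.7809
89.7381 79.0302 64.5197 44.5991 21.5101 4.9771 0.0000
93.9488 84.7987 72.2727 55.1196 31.5158 8.9076 0.0000 0.0000
97.5383 89.7381 79.0046 64.2345 43.9100 15.9422 0.0000 0.0000 0.0000

Δt=0.22300, u=1.17306, d=0.85247, q=0.43938, disc=e^(-rΔt)=0.99666
k=8 terminal: V=max(K-S,0) → 97.5383 89.7381 79.0046 64.2345 43.9100 15.9422 0.0000 0.0000 0.0000
k=7: j=0 S=24.3312 intr=93.9488 cont=93.7968 V=93.9488[EX]; j=1 S=33.4813 intr=84.7987 cont=84.7381 V=84.7987[EX]; j=2 S=46.0723 intr=72.2077 cont=72.2727 V=72.2727[hold]; j=3 S=63.3984 intr=54.8816 cont=55.1196 V=55.1196[hold]; j=4 S=87.2403 intr=31.0397 cont=31.5158 V=31.5158[hold]; j=5 S=120.0481 intr=0.0000 cont=8.9076 V=8.9076[hold]; j=6 S=165.1938 intr=0.0000 cont=0.0000 V=0.0000[hold]; j=7 S=227.3171 intr=0.0000 cont=0.0000 V=0.0000[hold]  S*(7)=33.4813
k=6: j=0 S=28.5419 intr=89.7381 cont=89.6281 V=89.7381[EX]; j=1 S=39.2754 intr=79.0046 cont=79.0302 V=79.0302[hold]; j=2 S=54.0455 intr=64.2345 cont=64.5197 V=64.5197[hold]; j=3 S=74.3700 intr=43.9100 cont=44.5991 V=44.5991[hold]; j=4 S=102.3378 intr=15.9422 cont=21.5101 V=21.5101[hold]; j=5 S=140.8233 intr=0.0000 cont=4.9771 V=4.9771[hold]; j=6 S=193.7818 intr=0.0000 cont=0.0000 V=0.0000[hold]  S*(6)=28.5419
k=5: j=0 S=33.4813 intr=84.7987 cont=84.7493 V=84.7987[EX]; j=1 S=46.0723 intr=72.2077 cont=72.4119 V=72.4119[hold]; j=2 S=63.3984 intr=54.8816 cont=55.5807 V=55.5807[hold]; j=3 S=87.2403 intr=31.0397 cont=34.3391 V=34.3391[hold]; j=4 S=120.0481 intr=0.0000 cont=14.1982 V=14.1982[hold]; j=5 S=165.1938 intr=0.0000 cont=2.7809 V=2.7809[hold]  S*(5)=33.4813
k=4: j=0 S=39.2754 intr=79.0046 cont=79.0912 V=79.0912[hold]; j=1 S=54.0455 intr=64.2345 cont=64.7995 V=64.7995[hold]; j=2 S=74.3700 intr=43.9100 cont=46.0931 V=46.0931[hold]; j=3 S=102.3378 intr=15.9422 cont=25.4044 V=25.4044[hold]; j=4 S=140.8233 intr=0.0000 cont=9.1510 V=9.1510[hold]  S*(4)=-
k=3: j=0 S=46.0723 intr=72.2077 cont=72.5685 V=72.5685[hold]; j=1 S=63.3984 intr=54.8816 cont=56.3913 V=56.3913[hold]; j=2 S=87.2403 intr=31.0397 cont=36.8793 V=36.8793[hold]; j=3 S=120.0481 intr=0.0000 cont=18.2020 V=18.2020[hold]  S*(3)=-
k=2: j=0 S=54.0455 intr=64.2345 cont=65.2419 V=65.2419[hold]; j=1 S=74.3700 intr=43.9100 cont=47.6584 V=47.6584[hold]; j=2 S=102.3378 intr=15.9422 cont=28.5770 V=28.5770[hold]  S*(2)=-
k=1: j=0 S=63.3984 intr=54.8816 cont=57.3239 V=57.3239[hold]; j=1 S=87.2403 intr=31.0397 cont=39.1432 V=39.1432[hold]  S*(1)=-
k=0: j=0 S=74.3700 intr=43.9100 cont=49.1709 V=49.1709[hold]  S*(0)=-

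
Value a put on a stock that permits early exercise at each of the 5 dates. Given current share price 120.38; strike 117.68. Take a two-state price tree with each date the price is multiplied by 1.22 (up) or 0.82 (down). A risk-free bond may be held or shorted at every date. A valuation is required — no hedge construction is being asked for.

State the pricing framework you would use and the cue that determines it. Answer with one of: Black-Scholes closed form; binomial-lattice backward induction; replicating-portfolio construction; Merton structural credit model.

framework: binomial-lattice backward induction

Key observation: the put (strike 117.68 on spot 120.38) is American-style on a 5-step discrete price model, so the early-exercise decision at every node requires stepwise backward valuation — a closed form cannot price the exercise right.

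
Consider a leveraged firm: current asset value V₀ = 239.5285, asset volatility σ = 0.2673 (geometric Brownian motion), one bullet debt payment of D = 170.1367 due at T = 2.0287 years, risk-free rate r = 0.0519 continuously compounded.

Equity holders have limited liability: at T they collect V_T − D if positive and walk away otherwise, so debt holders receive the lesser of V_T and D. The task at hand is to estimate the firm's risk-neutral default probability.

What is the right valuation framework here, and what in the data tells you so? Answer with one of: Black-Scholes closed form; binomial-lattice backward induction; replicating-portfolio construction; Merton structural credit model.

Key observation: the asked-for credit quantity lives on the firm's capital structure — asset value, asset volatility, debt face 170.1367 — which is the structural model's domain.

framework: Merton structural credit model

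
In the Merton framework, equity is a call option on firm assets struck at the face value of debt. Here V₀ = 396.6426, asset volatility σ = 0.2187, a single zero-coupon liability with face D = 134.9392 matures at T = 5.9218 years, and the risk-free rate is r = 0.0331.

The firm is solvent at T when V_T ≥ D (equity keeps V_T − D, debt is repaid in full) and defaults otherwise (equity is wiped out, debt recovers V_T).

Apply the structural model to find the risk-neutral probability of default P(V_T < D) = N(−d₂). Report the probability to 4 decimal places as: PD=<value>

PD=0.0167

Equity is a call on the firm's assets struck at D = 134.9392:
d₁ = [ln(V₀/D) + (r + σ²/2)T] / (σ√T)
   = [ln(396.6426/134.9392) + (0.0331 + 0.5·0.2187²)·5.9218] / (0.2187·√5.9218)
   = [1.078211 + 0.337631] / 0.532201 = 2.660352
d₂ = d₁ − σ√T = 2.660352 − 0.532201 = 2.128151
risk-neutral PD = N(−d₂) = N(-2.128151) = 0.016662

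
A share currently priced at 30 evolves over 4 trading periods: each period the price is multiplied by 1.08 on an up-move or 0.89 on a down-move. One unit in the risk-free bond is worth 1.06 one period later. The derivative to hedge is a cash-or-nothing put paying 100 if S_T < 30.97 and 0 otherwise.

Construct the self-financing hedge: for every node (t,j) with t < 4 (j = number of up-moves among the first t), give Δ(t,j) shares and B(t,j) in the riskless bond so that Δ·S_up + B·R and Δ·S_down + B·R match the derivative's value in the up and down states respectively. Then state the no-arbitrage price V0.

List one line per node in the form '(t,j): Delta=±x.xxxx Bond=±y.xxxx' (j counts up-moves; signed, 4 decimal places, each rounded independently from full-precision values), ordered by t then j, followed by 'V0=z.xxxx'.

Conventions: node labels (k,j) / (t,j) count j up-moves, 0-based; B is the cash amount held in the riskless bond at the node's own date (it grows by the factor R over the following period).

Under the risk-neutral measure, an up-move has probability p* = (R−d)/(u−d) = 0.8947 and values discount at R = 1.06.
Payoffs at expiry: V(4,0)=100.0000, V(4,1)=100.0000, V(4,2)=100.0000, V(4,3)=0.0000, V(4,4)=0.0000
(3,0): S=21.1491. Δ = (V_up−V_dn)/(S_up−S_dn) = (100.0000−100.0000)/(22.8410−18.8227) = 0.0000. V = [p*·100.0000 + (1−p*)·100.0000]/1.06 = 94.3396. B = V − Δ·S = 94.3396.
(3,1): S=25.6640. Δ = (V_up−V_dn)/(S_up−S_dn) = (100.0000−100.0000)/(27.7172−22.8410) = 0.0000. V = [p*·100.0000 + (1−p*)·100.0000]/1.06 = 94.3396. B = V − Δ·S = 94.3396.
(3,2): S=31.1429. Δ = (V_up−V_dn)/(S_up−S_dn) = (0.0000−100.0000)/(33.6343−27.7172) = -16.9000. V = [p*·0.0000 + (1−p*)·100.0000]/1.06 = 9.9305. B = V − Δ·S = 536.2463.
(3,3): S=37.7914. Δ = (V_up−V_dn)/(S_up−S_dn) = (0.0000−0.0000)/(40.8147−33.6343) = 0.0000. V = [p*·0.0000 + (1−p*)·0.0000]/1.06 = 0.0000. B = V − Δ·S = 0.0000.
(2,0): S=23.7630. Δ = (V_up−V_dn)/(S_up−S_dn) = (94.3396−94.3396)/(25.6640−21.1491) = 0.0000. V = [p*·94.3396 + (1−p*)·94.3396]/1.06 = 88.9996. B = V − Δ·S = 88.9996.
(2,1): S=28.8360. Δ = (V_up−V_dn)/(S_up−S_dn) = (9.9305−94.3396)/(31.1429−25.6640) = -15.4064. V = [p*·9.9305 + (1−p*)·94.3396]/1.06 = 17.7506. B = V − Δ·S = 462.0092.
(2,2): S=34.9920. Δ = (V_up−V_dn)/(S_up−S_dn) = (0.0000−9.9305)/(37.7914−31.1429) = -1.4936. V = [p*·0.0000 + (1−p*)·9.9305]/1.06 = 0.9861. B = V − Δ·S = 53.2519.
(1,0): S=26.7000. Δ = (V_up−V_dn)/(S_up−S_dn) = (17.7506−88.9996)/(28.8360−23.7630) = -14.0448. V = [p*·17.7506 + (1−p*)·88.9996]/1.06 = 23.8212. B = V − Δ·S = 398.8161.
(1,1): S=32.4000. Δ = (V_up−V_dn)/(S_up−S_dn) = (0.9861−17.7506)/(34.9920−28.8360) = -2.7233. V = [p*·0.9861 + (1−p*)·17.7506]/1.06 = 2.5951. B = V − Δ·S = 90.8292.
(0,0): S=30.0000. Δ = (V_up−V_dn)/(S_up−S_dn) = (2.5951−23.8212)/(32.4000−26.7000) = -3.7239. V = [p*·2.5951 + (1−p*)·23.8212]/1.06 = 4.5561. B = V − Δ·S = 116.2725.
Sanity check at the root: Δ(0,0)·S0 + B(0,0) reproduces V0 = 4.5561.

(0,0): Delta=-3.7239 Bond=116.2725
(1,0): Delta=-14.0448 Bond=398.8161
(1,1): Delta=-2.7233 Bond=90.8292
(2,0): Delta=0.0000 Bond=88.9996
(2,1): Delta=-15.4064 Bond=462.0092
(2,2): Delta=-1.4936 Bond=53.2519
(3,0): Delta=0.0000 Bond=94.3396
(3,1): Delta=0.0000 Bond=94.3396
(3,2): Delta=-16.9000 Bond=536.2463
(3,3): Delta=0.0000 Bond=0.0000
V0=4.5561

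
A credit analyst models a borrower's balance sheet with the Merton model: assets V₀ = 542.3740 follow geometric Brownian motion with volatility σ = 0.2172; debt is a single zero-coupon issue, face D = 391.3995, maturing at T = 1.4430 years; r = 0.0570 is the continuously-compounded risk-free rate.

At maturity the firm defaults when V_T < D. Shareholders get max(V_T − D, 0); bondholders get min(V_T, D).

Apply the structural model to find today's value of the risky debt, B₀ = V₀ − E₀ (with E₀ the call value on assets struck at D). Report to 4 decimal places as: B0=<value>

Equity is a call on the firm's assets struck at D = 391.3995:
d₁ = [ln(V₀/D) + (r + σ²/2)T] / (σ√T)
   = [ln(542.3740/391.3995) + (0.0570 + 0.5·0.2172²)·1.4430] / (0.2172·√1.4430)
   = [0.326227 + 0.116288] / 0.260911 = 1.696037
d₂ = d₁ − σ√T = 1.696037 − 0.260911 = 1.435126
N(d₁) = 0.955061,  N(d₂) = 0.924374,  e^(−rT) = 0.921041
E₀ = V₀·N(d₁) − D·e^(−rT)·N(d₂)
   = 542.3740·0.955061 − 391.3995·0.921041·0.924374 = 184.767789
B₀ = V₀ − E₀ = 542.3740 − 184.767789 = 357.606211

B0=357.6062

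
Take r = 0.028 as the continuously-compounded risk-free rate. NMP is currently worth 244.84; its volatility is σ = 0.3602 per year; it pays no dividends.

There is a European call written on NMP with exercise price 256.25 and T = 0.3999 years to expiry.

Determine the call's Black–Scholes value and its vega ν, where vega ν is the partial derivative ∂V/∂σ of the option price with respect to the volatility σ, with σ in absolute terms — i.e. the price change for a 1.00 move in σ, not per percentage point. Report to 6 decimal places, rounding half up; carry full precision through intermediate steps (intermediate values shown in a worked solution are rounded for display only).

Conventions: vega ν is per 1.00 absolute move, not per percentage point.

σ√T = 0.3602·√0.3999 = 0.227782
d₁ = (ln(S/K) + (r+σ²/2)T) / (σ√T) = (ln(244.84/256.25) + (0.028+0.3602²/2)·0.3999) / 0.227782 = (-0.045549 + 0.037140) / 0.227782 = -0.036917
d₂ = d₁ − σ√T = -0.036917 − 0.227782 = -0.264699
e^{−rT} = 0.988865
N(d₁) = 0.485276,  N(d₂) = 0.395621
Call price V = S·N(d₁) − K·e^{−rT}·N(d₂) = 118.814857 − 100.248962 = 18.565895
φ(d₁) = (1/√(2π))·e^{−d₁²/2} = 0.398671
ν = S·φ(d₁)·√T = 61.726577

price = 18.565895
ν = 61.726577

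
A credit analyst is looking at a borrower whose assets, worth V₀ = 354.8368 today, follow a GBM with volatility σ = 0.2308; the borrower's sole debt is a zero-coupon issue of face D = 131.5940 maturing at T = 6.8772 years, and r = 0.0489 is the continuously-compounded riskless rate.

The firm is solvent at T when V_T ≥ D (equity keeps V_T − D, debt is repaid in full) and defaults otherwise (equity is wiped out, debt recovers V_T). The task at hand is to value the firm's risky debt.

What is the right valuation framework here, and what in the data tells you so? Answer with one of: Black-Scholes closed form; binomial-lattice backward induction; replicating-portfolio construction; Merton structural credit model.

Key observation: assets follow a GBM and default happens iff V_T < 131.5940; valuing claims on that split (equity as a call, risky debt as the residual) is the structural model's definition.

framework: Merton structural credit model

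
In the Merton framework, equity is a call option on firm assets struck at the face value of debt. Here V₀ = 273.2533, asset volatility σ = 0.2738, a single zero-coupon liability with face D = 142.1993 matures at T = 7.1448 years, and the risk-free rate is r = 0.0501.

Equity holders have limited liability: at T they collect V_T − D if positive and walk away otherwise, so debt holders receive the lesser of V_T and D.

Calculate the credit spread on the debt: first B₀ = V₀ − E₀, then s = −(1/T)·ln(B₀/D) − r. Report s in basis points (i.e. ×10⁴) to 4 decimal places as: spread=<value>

spread=63.2666

Equity is a call on the firm's assets struck at D = 142.1993:
d₁ = [ln(V₀/D) + (r + σ²/2)T] / (σ√T)
   = [ln(273.2533/142.1993) + (0.0501 + 0.5·0.2738²)·7.1448] / (0.2738·√7.1448)
   = [0.653170 + 0.625765] / 0.731861 = 1.747510
d₂ = d₁ − σ√T = 1.747510 − 0.731861 = 1.015649
N(d₁) = 0.959726,  N(d₂) = 0.845102,  e^(−rT) = 0.699105
E₀ = V₀·N(d₁) − D·e^(−rT)·N(d₂)
   = 273.2533·0.959726 − 142.1993·0.699105·0.845102 = 178.234723
B₀ = V₀ − E₀ = 273.2533 − 178.234723 = 95.018577
spread = −(1/T)·ln(B₀/D) − r = −(1/7.1448)·ln(95.018577/142.1993) − 0.0501 = 0.00632666
in basis points: 0.00632666 × 10⁴ = 63.2666 bp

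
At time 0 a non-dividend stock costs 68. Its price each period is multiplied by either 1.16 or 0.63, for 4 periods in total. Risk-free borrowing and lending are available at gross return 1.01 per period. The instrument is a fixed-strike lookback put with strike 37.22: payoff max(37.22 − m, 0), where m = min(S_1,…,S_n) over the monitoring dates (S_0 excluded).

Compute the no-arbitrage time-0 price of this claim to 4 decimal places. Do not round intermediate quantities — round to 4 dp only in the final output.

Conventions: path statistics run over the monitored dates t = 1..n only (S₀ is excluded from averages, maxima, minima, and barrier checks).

price = 2.2790

Risk-neutral up-probability p* = (R−d)/(u−d) = (1.01−0.63)/(1.16−0.63) = 0.7170; the claim prices as the p*-weighted sum of path payoffs discounted by R^4.
Enumerate all 2^4 = 16 price paths (U = up ×1.16, D = down ×0.63); each path with k up-moves has probability p*^k·(1−p*)^(4−k).
DDDD: m=10.7120, payoff=26.5080, prob=0.006416
UDDD: m=19.7237, payoff=17.4963, prob=0.016254
DUDD: m=19.7237, payoff=17.4963, prob=0.016254
UUDD: m=36.3167, payoff=0.9033, prob=0.041176
DDUD: m=19.7237, payoff=17.4963, prob=0.016254
UDUD: m=36.3167, payoff=0.9033, prob=0.041176
DUUD: m=36.3167, payoff=0.9033, prob=0.041176
UUUD: m=66.8688, payoff=0.0000, prob=0.104313
DDDU: m=17.0032, payoff=20.2168, prob=0.016254
UDDU: m=31.3075, payoff=5.9125, prob=0.041176
DUDU: m=31.3075, payoff=5.9125, prob=0.041176
UUDU: m=57.6455, payoff=0.0000, prob=0.104313
DDUU: m=26.9892, payoff=10.2308, prob=0.041176
UDUU: m=49.6944, payoff=0.0000, prob=0.104313
DUUU: m=42.8400, payoff=0.0000, prob=0.104313
UUUU: m=78.8800, payoff=0.0000, prob=0.264260
Price = Σ prob·payoff / R^4 = 2.371579 / 1.040604 = 2.2790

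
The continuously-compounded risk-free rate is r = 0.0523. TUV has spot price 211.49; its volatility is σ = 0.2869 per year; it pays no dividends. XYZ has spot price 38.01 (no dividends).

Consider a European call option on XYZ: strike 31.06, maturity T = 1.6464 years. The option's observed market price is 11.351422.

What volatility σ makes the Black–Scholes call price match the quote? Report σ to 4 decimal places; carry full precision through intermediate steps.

sigma = 0.3150

At σ = 0.3150 the Black–Scholes value reproduces the quote:
σ√T = 0.315·√1.6464 = 0.404183
d₁ = (ln(S/K) + (r+σ²/2)T) / (σ√T) = (ln(38.01/31.06) + (0.0523+0.315²/2)·1.6464) / 0.404183 = (0.201928 + 0.167789) / 0.404183 = 0.914727
d₂ = d₁ − σ√T = 0.914727 − 0.404183 = 0.510544
e^{−rT} = 0.917496
N(d₁) = 0.819832,  N(d₂) = 0.695165
V = S·N(d₁) − K·e^{−rT}·N(d₂) = 31.161833 − 19.810411 = 11.351422 (equal to the quote); since ∂V/∂σ > 0 for all σ, the implied volatility is unique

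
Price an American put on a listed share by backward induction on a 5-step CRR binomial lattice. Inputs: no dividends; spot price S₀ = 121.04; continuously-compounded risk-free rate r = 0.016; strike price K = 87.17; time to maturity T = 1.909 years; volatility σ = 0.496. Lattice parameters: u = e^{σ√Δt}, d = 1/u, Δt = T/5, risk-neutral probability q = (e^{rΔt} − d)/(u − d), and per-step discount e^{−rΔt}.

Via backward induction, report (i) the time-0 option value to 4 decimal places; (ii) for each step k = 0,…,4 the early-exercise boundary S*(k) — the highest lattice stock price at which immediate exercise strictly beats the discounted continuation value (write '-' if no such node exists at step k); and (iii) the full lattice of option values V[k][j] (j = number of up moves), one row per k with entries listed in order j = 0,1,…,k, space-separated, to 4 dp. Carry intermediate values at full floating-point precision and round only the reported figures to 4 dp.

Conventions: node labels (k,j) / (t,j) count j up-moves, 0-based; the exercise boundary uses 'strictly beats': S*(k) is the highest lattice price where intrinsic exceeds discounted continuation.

params: Δt=0.38180 u=1.35863 d=0.73603 q=0.43382 e^(-rΔt)=0.99391
t_5 payoffs: 61.0231 38.9060 0.0000 0.0000 0.0000 0.0000
t_4: node(4,0) S=35.5240 payoff=51.6460 vs cont=51.1151 → 51.6460 [stop]  node(4,1) S=65.5730 payoff=21.5970 vs cont=21.8938 → 21.8938 [wait]  node(4,2) S=121.0400 payoff=0.0000 vs cont=0.0000 → 0.0000 [wait]  node(4,3) S=223.4254 payoff=0.0000 vs cont=0.0000 → 0.0000 [wait]  node(4,4) S=412.4166 payoff=0.0000 vs cont=0.0000 → 0.0000 [wait]  ⇒ S*(4)=35.5240
t_3: node(3,0) S=48.2640 payoff=38.9060 vs cont=38.5031 → 38.9060 [stop]  node(3,1) S=89.0896 payoff=0.0000 vs cont=12.3204 → 12.3204 [wait]  node(3,2) S=164.4488 payoff=0.0000 vs cont=0.0000 → 0.0000 [wait]  node(3,3) S=303.5529 payoff=0.0000 vs cont=0.0000 → 0.0000 [wait]  ⇒ S*(3)=48.2640
t_2: node(2,0) S=65.5730 payoff=21.5970 vs cont=27.2060 → 27.2060 [wait]  node(2,1) S=121.0400 payoff=0.0000 vs cont=6.9331 → 6.9331 [wait]  node(2,2) S=223.4254 payoff=0.0000 vs cont=0.0000 → 0.0000 [wait]  ⇒ S*(2)=-
t_1: node(1,0) S=89.0896 payoff=0.0000 vs cont=18.2992 → 18.2992 [wait]  node(1,1) S=164.4488 payoff=0.0000 vs cont=3.9015 → 3.9015 [wait]  ⇒ S*(1)=-
t_0: node(0,0) S=121.0400 payoff=0.0000 vs cont=11.9798 → 11.9798 [wait]  ⇒ S*(0)=-

price = 11.9798
boundary = - - - 48.2640 35.5240
tree:
11.9798
18.2992 3.9015
27.2060 6.9331 0.0000
38.9060 12.3204 0.0000 0.0000
51.6460 21.8938 0.0000 0.0000 0.0000
61.0231 38.9060 0.0000 0.0000 0.0000 0.0000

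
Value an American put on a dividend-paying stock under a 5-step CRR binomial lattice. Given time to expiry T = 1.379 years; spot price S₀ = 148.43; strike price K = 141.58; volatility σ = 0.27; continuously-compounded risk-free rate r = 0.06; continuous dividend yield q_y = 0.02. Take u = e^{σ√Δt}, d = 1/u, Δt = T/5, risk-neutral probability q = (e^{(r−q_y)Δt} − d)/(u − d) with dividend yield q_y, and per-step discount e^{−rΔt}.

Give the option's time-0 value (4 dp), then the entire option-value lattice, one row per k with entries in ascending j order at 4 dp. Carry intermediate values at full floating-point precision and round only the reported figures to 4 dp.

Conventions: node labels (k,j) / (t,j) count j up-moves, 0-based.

params: Δt=0.27580 u=1.15234 d=0.86780 q=0.50360 e^(-rΔt)=0.98359
t_5 payoffs: 68.5304 44.5783 12.7726 0.0000 0.0000 0.0000
k=4: node(4,0) S=84.1780 payoff=57.4020 vs cont=55.5415 → 57.4020 [stop]  node(4,1) S=111.7790 payoff=29.8010 vs cont=28.0923 → 29.8010 [stop]  node(4,2) S=148.4300 payoff=0.0000 vs cont=6.2363 → 6.2363 [wait]  node(4,3) S=197.0985 payoff=0.0000 vs cont=0.0000 → 0.0000 [wait]  node(4,4) S=261.7248 payoff=0.0000 vs cont=0.0000 → 0.0000 [wait]
k=3: node(3,0) S=97.0017 payoff=44.5783 vs cont=42.7883 → 44.5783 [stop]  node(3,1) S=128.8074 payoff=12.7726 vs cont=17.6396 → 17.6396 [wait]  node(3,2) S=171.0419 payoff=0.0000 vs cont=3.0449 → 3.0449 [wait]  node(3,3) S=227.1245 payoff=0.0000 vs cont=0.0000 → 0.0000 [wait]
k=2: node(2,0) S=111.7790 payoff=29.8010 vs cont=30.5031 → 30.5031 [wait]  node(2,1) S=148.4300 payoff=0.0000 vs cont=10.1209 → 10.1209 [wait]  node(2,2) S=197.0985 payoff=0.0000 vs cont=1.4867 → 1.4867 [wait]
k=1: node(1,0) S=128.8074 payoff=12.7726 vs cont=19.9065 → 19.9065 [wait]  node(1,1) S=171.0419 payoff=0.0000 vs cont=5.6780 → 5.6780 [wait]
k=0: node(0,0) S=148.4300 payoff=0.0000 vs cont=12.5320 → 12.5320 [wait]

price = 12.5320
tree:
12.5320
19.9065 5.6780
30.5031 10.1209 1.4867
44.5783 17.6396 3.0449 0.0000
57.4020 29.8010 6.2363 0.0000 0.0000
68.5304 44.5783 12.7726 0.0000 0.0000 0.0000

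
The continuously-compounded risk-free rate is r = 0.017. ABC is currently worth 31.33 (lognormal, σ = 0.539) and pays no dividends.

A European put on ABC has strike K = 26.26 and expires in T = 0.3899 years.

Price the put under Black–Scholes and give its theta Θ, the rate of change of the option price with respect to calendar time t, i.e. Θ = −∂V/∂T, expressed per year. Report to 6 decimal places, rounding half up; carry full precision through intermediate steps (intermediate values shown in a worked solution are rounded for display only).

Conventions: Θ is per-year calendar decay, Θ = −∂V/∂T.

price = 1.762132
Θ = -4.028494

σ√T = 0.539·√0.3899 = 0.336562
d₁ = (ln(S/K) + (r+σ²/2)T) / (σ√T) = (ln(31.33/26.26) + (0.017+0.539²/2)·0.3899) / 0.336562 = (0.176529 + 0.063265) / 0.336562 = 0.712482
d₂ = d₁ − σ√T = 0.712482 − 0.336562 = 0.375920
e^{−rT} = 0.993394
N(−d₁) = 0.238083,  N(−d₂) = 0.353488
Put price V = K·e^{−rT}·N(−d₂) − S·N(−d₁) = 9.221276 − 7.459144 = 1.762132
φ(d₁) = (1/√(2π))·e^{−d₁²/2} = 0.309513
Θ = −S·φ(d₁)·σ/(2√T) + r·K·e^{−rT}·N(−d₂) = −4.185255 + 0.156762 = -4.028494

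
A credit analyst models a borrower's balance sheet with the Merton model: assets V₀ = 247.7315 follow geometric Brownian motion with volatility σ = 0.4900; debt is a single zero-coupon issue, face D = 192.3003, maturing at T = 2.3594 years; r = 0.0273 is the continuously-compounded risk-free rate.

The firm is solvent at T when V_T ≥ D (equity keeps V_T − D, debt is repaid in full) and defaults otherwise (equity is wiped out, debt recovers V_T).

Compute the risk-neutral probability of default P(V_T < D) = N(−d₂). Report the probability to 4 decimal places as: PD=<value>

Apply the equity-as-call identities (strike 192.3003, horizon 2.3594 years):
d₁ = [ln(V₀/D) + (r + σ²/2)T] / (σ√T)
   = [ln(247.7315/192.3003) + (0.0273 + 0.5·0.4900²)·2.3594] / (0.4900·√2.3594)
   = [0.253287 + 0.347658] / 0.752657 = 0.798432
d₂ = d₁ − σ√T = 0.798432 − 0.752657 = 0.045775
risk-neutral PD = N(−d₂) = N(-0.045775) = 0.481745

PD=0.4817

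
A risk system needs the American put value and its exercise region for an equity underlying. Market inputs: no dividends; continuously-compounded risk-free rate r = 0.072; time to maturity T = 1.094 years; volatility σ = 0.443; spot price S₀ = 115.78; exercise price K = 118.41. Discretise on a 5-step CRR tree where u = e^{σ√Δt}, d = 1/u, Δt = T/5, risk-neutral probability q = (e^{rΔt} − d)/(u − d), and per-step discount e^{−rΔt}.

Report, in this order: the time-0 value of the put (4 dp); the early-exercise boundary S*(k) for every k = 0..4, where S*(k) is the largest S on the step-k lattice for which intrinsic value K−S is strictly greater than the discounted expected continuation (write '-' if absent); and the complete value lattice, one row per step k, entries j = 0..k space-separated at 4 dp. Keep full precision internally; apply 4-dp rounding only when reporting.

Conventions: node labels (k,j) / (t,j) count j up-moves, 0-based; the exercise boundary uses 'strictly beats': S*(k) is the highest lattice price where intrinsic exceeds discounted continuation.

price = 19.4974
boundary = - - 76.4973 62.1803 76.4973
tree:
19.4974
29.1659 9.9256
41.9127 16.6595 3.1397
56.2297 27.0711 6.2104 0.0000
67.8672 41.9127 12.2845 0.0000 0.0000
77.3267 56.2297 24.2991 0.0000 0.0000 0.0000

Δt=0.21880, u=1.23025, d=0.81284, q=0.48642, disc=e^(-rΔt)=0.98437
k=5 terminal: V=max(K-S,0) → 77.3267 56.2297 24.2991 0.0000 0.0000 0.0000
k=4: j=0 S=50.5428 intr=67.8672 cont=66.0165 V=67.8672[EX]; j=1 S=76.4973 intr=41.9127 cont=40.0619 V=41.9127[EX]; j=2 S=115.7800 intr=2.6300 cont=12.2845 V=12.2845[hold]; j=3 S=175.2350 intr=0.0000 cont=0.0000 V=0.0000[hold]; j=4 S=265.2211 intr=0.0000 cont=0.0000 V=0.0000[hold]  S*(4)=76.4973
k=3: j=0 S=62.1803 intr=56.2297 cont=54.3789 V=56.2297[EX]; j=1 S=94.1109 intr=24.2991 cont=27.0711 V=27.0711[hold]; j=2 S=142.4384 intr=0.0000 cont=6.2104 V=6.2104[hold]; j=3 S=215.5829 intr=0.0000 cont=0.0000 V=0.0000[hold]  S*(3)=62.1803
k=2: j=0 S=76.4973 intr=41.9127 cont=41.3892 V=41.9127[EX]; j=1 S=115.7800 intr=2.6300 cont=16.6595 V=16.6595[hold]; j=2 S=175.2350 intr=0.0000 cont=3.1397 V=3.1397[hold]  S*(2)=76.4973
k=1: j=0 S=94.1109 intr=24.2991 cont=29.1659 V=29.1659[hold]; j=1 S=142.4384 intr=0.0000 cont=9.9256 V=9.9256[hold]  S*(1)=-
k=0: j=0 S=115.7800 intr=2.6300 cont=19.4974 V=19.4974[hold]  S*(0)=-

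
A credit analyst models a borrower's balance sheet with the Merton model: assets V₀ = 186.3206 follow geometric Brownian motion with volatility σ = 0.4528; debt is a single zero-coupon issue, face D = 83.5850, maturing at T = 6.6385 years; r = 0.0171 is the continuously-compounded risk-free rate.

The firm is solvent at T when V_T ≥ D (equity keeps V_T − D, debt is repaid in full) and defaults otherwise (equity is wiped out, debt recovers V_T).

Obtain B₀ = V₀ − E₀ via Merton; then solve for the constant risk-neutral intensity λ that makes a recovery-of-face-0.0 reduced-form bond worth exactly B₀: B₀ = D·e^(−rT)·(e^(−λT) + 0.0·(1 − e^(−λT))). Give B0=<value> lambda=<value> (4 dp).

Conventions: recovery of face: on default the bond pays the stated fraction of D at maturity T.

B0=59.2204 lambda=0.0348

Work the structural quantities from V₀ = 186.3206 against face 83.5850:
d₁ = [ln(V₀/D) + (r + σ²/2)T] / (σ√T)
   = [ln(186.3206/83.5850) + (0.0171 + 0.5·0.4528²)·6.6385] / (0.4528·√6.6385)
   = [0.801605 + 0.794057] / 1.166652 = 1.367727
d₂ = d₁ − σ√T = 1.367727 − 1.166652 = 0.201075
N(d₁) = 0.914301,  N(d₂) = 0.579680,  e^(−rT) = 0.892688
E₀ = V₀·N(d₁) − D·e^(−rT)·N(d₂)
   = 186.3206·0.914301 − 83.5850·0.892688·0.579680 = 127.100152
B₀ = V₀ − E₀ = 186.3206 − 127.100152 = 59.220448
e^(−λT) = (B₀·e^(rT)/D − 0)/(1 − 0) = (59.2204·1.120212/83.5850 − 0)/1 = 0.79367625
λ = −ln(0.79367625)/6.6385 = 0.034809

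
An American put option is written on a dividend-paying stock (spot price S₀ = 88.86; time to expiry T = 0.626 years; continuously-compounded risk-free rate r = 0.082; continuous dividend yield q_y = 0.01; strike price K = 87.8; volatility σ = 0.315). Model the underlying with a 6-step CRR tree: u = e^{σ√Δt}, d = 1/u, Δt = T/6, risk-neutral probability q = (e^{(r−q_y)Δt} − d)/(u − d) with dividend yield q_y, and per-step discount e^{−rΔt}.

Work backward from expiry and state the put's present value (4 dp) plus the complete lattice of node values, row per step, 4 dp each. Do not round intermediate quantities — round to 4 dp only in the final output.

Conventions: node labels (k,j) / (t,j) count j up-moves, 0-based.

price = 6.4996
tree:
6.4996
10.2374 3.0401
15.5037 5.3813 0.8559
22.3150 9.2611 1.7674 0.0000
28.6502 15.3014 3.6497 0.0000 0.0000
34.3724 22.3150 7.5365 0.0000 0.0000 0.0000
39.5411 28.6502 15.3014 0.0000 0.0000 0.0000 0.0000

Δt=0.10433  u=1.10710  d=0.90326  q=0.51158  discount=0.99148
step 6 (expiry): payoffs max(K−S,0) = 39.5411 28.6502 15.3014 0.0000 0.0000 0.0000 0.0000
k=5: (k=5,j=0): S=53.4276, K−S=34.3724, hold=33.6802 ⇒ V=34.3724 exercise | (k=5,j=1): S=65.4850, K−S=22.3150, hold=21.6354 ⇒ V=22.3150 exercise | (k=5,j=2): S=80.2635, K−S=7.5365, hold=7.4099 ⇒ V=7.5365 exercise | (k=5,j=3): S=98.3772, K−S=0.0000, hold=0.0000 ⇒ V=0.0000 continue | (k=5,j=4): S=120.5788, K−S=0.0000, hold=0.0000 ⇒ V=0.0000 continue | (k=5,j=5): S=147.7908, K−S=0.0000, hold=0.0000 ⇒ V=0.0000 continue
k=4: (k=4,j=0): S=59.1498, K−S=28.6502, hold=27.9639 ⇒ V=28.6502 exercise | (k=4,j=1): S=72.4986, K−S=15.3014, hold=14.6290 ⇒ V=15.3014 exercise | (k=4,j=2): S=88.8600, K−S=0.0000, hold=3.6497 ⇒ V=3.6497 continue | (k=4,j=3): S=108.9138, K−S=0.0000, hold=0.0000 ⇒ V=0.0000 continue | (k=4,j=4): S=133.4932, K−S=0.0000, hold=0.0000 ⇒ V=0.0000 continue
k=3: (k=3,j=0): S=65.4850, K−S=22.3150, hold=21.6354 ⇒ V=22.3150 exercise | (k=3,j=1): S=80.2635, K−S=7.5365, hold=9.2611 ⇒ V=9.2611 continue | (k=3,j=2): S=98.3772, K−S=0.0000, hold=1.7674 ⇒ V=1.7674 continue | (k=3,j=3): S=120.5788, K−S=0.0000, hold=0.0000 ⇒ V=0.0000 continue
k=2: (k=2,j=0): S=72.4986, K−S=15.3014, hold=15.5037 ⇒ V=15.5037 continue | (k=2,j=1): S=88.8600, K−S=0.0000, hold=5.3813 ⇒ V=5.3813 continue | (k=2,j=2): S=108.9138, K−S=0.0000, hold=0.8559 ⇒ V=0.8559 continue
k=1: (k=1,j=0): S=80.2635, K−S=7.5365, hold=10.2374 ⇒ V=10.2374 continue | (k=1,j=1): S=98.3772, K−S=0.0000, hold=3.0401 ⇒ V=3.0401 continue
k=0: (k=0,j=0): S=88.8600, K−S=0.0000, hold=6.4996 ⇒ V=6.4996 continue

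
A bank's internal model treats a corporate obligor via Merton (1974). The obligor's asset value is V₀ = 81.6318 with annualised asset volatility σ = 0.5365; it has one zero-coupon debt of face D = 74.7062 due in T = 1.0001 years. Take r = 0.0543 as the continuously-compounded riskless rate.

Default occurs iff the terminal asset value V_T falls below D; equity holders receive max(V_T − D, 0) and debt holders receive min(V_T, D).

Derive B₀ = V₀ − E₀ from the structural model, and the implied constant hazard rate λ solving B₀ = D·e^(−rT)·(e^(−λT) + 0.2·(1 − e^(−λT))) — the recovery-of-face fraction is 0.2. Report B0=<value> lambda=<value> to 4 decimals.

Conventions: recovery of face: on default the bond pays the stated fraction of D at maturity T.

B0=59.5252 lambda=0.2212

Apply the equity-as-call identities (strike 74.7062, horizon 1.0001 years):
d₁ = [ln(V₀/D) + (r + σ²/2)T] / (σ√T)
   = [ln(81.6318/74.7062) + (0.0543 + 0.5·0.5365²)·1.0001] / (0.5365·√1.0001)
   = [0.088656 + 0.198236] / 0.536527 = 0.534720
d₂ = d₁ − σ√T = 0.534720 − 0.536527 = -0.001807
N(d₁) = 0.703578,  N(d₂) = 0.499279,  e^(−rT) = 0.947143
E₀ = V₀·N(d₁) − D·e^(−rT)·N(d₂)
   = 81.6318·0.703578 − 74.7062·0.947143·0.499279 = 22.106644
B₀ = V₀ − E₀ = 81.6318 − 22.106644 = 59.525156
e^(−λT) = (B₀·e^(rT)/D − 0.2)/(1 − 0.2) = (59.5252·1.055807/74.7062 − 0.2)/0.8 = 0.80157143
λ = −ln(0.80157143)/1.0001 = 0.221159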